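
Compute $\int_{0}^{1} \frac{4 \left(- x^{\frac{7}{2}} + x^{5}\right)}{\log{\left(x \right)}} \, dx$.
$\log{\left(\frac{256}{81} \right)}$

Replace the exponent $\frac{7}{2}$ by a parameter $a$: let $I(a) = \int_{0}^{1} \frac{4 \left(x^{5} - x^{a}\right)}{\log{\left(x \right)}} \, dx$.

Since $\dfrac{\partial}{\partial a}\,x^{a} = x^{a} \ln x$, the $\ln x$ in the denominator cancels and
$$\frac{dI}{da} = \int_{0}^{1} -4 x^{a} \, dx = -4 \left[\frac{x^{a+1}}{a+1}\right]_0^1 = - \frac{4}{a + 1}.$$

Integrating with respect to $a$ gives $I(a) = \log{\left(\frac{1296}{\left(a + 1\right)^{4}} \right)} + C$.

At $a = 5$ the integrand is identically $0$, so $I(5) = 0$. The closed form gives $0$, hence $C = 0$.

Setting $a = \frac{7}{2}$:
$$I = \log{\left(\frac{256}{81} \right)}.$$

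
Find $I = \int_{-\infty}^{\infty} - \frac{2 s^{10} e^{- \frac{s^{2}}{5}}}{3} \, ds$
$- \frac{984375 \sqrt{5} \sqrt{\pi}}{16}$

Start from the elementary integral
$$J(a) = \int_{-\infty}^{\infty} - \frac{2 e^{- a s^{2}}}{3} \, ds = - \frac{2 \sqrt{\pi}}{3 \sqrt{a}}.$$

Differentiating under the integral sign brings down a factor of $(-s^2)$:
$$\frac{dJ}{da} = \int_{-\infty}^{\infty} \frac{2 s^{2} e^{- a s^{2}}}{3} \, ds = \frac{\sqrt{\pi}}{3 a^{\frac{3}{2}}}.$$

Repeating $5$ times in total — each differentiation brings down another $(-s^2)$ — gives
$$\frac{d^{5}J}{da^{5}} = \int_{-\infty}^{\infty} \frac{2 s^{10} e^{- a s^{2}}}{3} \, ds = \frac{315 \sqrt{\pi}}{16 a^{\frac{11}{2}}},$$
and the integrand here is $(-1)^{5}$ times the target integrand, so $I = (-1)^{5}\,\frac{d^{5}J}{da^{5}} = - \frac{315 \sqrt{\pi}}{16 a^{\frac{11}{2}}}$.

Setting $a = \frac{1}{5}$:
$$I = - \frac{984375 \sqrt{5} \sqrt{\pi}}{16}.$$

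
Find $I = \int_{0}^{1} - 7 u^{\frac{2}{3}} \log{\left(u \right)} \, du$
$\frac{63}{25}$

Consider the simpler parametrised integral
$$J(a) = \int_{0}^{1} - 7 u^{a} \, du = - \frac{7}{a + 1}.$$

Differentiating under the integral sign brings down a factor of $\ln u$:
$$\frac{dJ}{da} = \int_{0}^{1} - 7 u^{a} \log{\left(u \right)} \, du = \frac{7}{\left(a + 1\right)^{2}}.$$

The integral on the left is $I$, so $I = \frac{7}{\left(a + 1\right)^{2}}$.

Setting $a = \frac{2}{3}$:
$$I = \frac{63}{25}.$$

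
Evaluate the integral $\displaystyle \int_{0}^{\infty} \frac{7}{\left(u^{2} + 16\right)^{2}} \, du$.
$\frac{7 \pi}{256}$

Begin with the known result
$$J(a) = \int_{0}^{\infty} \frac{7}{a^{2} + u^{2}} \, du = \frac{7 \pi}{2 a}.$$

Differentiating under the integral sign with respect to $a$,
$$\frac{dJ}{da} = \int_{0}^{\infty} - \frac{14 a}{\left(a^{2} + u^{2}\right)^{2}} \, du = - \frac{7 \pi}{2 a^{2}},$$
so $\int_{0}^{\infty} \frac{7}{\left(a^{2} + u^{2}\right)^{2}} \, du = \frac{7 \pi}{4 a^{3}}$.

Setting $a = 4$:
$$I = \frac{7 \pi}{256}.$$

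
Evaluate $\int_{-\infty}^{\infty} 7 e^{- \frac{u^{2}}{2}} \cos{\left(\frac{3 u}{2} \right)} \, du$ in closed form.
$\frac{7 \sqrt{2} \sqrt{\pi}}{e^{\frac{9}{8}}}$

Define $I(b) = \int_{-\infty}^{\infty} 7 e^{- \frac{u^{2}}{2}} \cos{\left(b u \right)} \, du$.

Differentiating under the integral sign,
$$I'(b) = \int_{-\infty}^{\infty} - 7 u e^{- \frac{u^{2}}{2}} \sin{\left(b u \right)} \, du.$$

Integrate $\int_{-\infty}^{\infty} u \sin(b u)\, e^{- \frac{u^{2}}{2}}\, du$ by parts with $w = \sin(b u)$ and $dv = u\, e^{- \frac{u^{2}}{2}}\, du$, giving $v = - e^{- \frac{u^{2}}{2}}$. The boundary term vanishes and
$$\int_{-\infty}^{\infty} u \sin(b u)\, e^{- \frac{u^{2}}{2}}\, du = b \int_{-\infty}^{\infty} \cos(b u)\, e^{- \frac{u^{2}}{2}}\, du,$$
so $I'(b) = - b\, I(b)$.

This is a separable first-order ODE; solving with the initial condition $I(0) = \int_{-\infty}^{\infty} 7 e^{- \frac{u^{2}}{2}}\,du = 7 \sqrt{2} \sqrt{\pi}$ gives
$$I(b) = 7 \sqrt{2} \sqrt{\pi} e^{- \frac{b^{2}}{2}}.$$

Setting $b = \frac{3}{2}$:
$$I = \frac{7 \sqrt{2} \sqrt{\pi}}{e^{\frac{9}{8}}}.$$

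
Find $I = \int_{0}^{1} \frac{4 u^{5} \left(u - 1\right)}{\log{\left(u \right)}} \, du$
$\log{\left(\frac{2401}{1296} \right)}$

Consider the one-parameter family: let $I(a) = \int_{0}^{1} \frac{4 \left(- u^{5} + u^{a}\right)}{\log{\left(u \right)}} \, du$.

Since $\dfrac{\partial}{\partial a}\,u^{a} = u^{a} \ln u$, the $\ln u$ in the denominator cancels and
$$\frac{dI}{da} = \int_{0}^{1} 4 u^{a} \, du = 4 \left[\frac{u^{a+1}}{a+1}\right]_0^1 = \frac{4}{a + 1}.$$

Integrating with respect to $a$ gives $I(a) = \log{\left(\frac{\left(a + 1\right)^{4}}{1296} \right)} + C$.

At $a = 5$ the integrand is identically $0$, so $I(5) = 0$. The closed form gives $0$, hence $C = 0$.

Setting $a = 6$:
$$I = \log{\left(\frac{2401}{1296} \right)}.$$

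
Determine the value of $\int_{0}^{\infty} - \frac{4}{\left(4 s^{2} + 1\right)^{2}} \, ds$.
$- \frac{\pi}{2}$

Start from the standard arctangent integral
$$J(a) = \int_{0}^{\infty} - \frac{1}{4 \left(a^{2} + s^{2}\right)} \, ds = - \frac{\pi}{8 a}.$$

Differentiating under the integral sign with respect to $a$,
$$\frac{dJ}{da} = \int_{0}^{\infty} \frac{a}{2 \left(a^{2} + s^{2}\right)^{2}} \, ds = \frac{\pi}{8 a^{2}},$$
so $\int_{0}^{\infty} - \frac{1}{4 \left(a^{2} + s^{2}\right)^{2}} \, ds = - \frac{\pi}{16 a^{3}}$.

Setting $a = \frac{1}{2}$:
$$I = - \frac{\pi}{2}.$$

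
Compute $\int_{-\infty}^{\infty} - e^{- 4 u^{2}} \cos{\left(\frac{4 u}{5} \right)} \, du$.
$- \frac{\sqrt{\pi}}{2 e^{\frac{1}{25}}}$

Define $I(b) = \int_{-\infty}^{\infty} - e^{- 4 u^{2}} \cos{\left(b u \right)} \, du$.

Differentiating under the integral sign,
$$I'(b) = \int_{-\infty}^{\infty} u e^{- 4 u^{2}} \sin{\left(b u \right)} \, du.$$

Integrate $\int_{-\infty}^{\infty} u \sin(b u)\, e^{- 4 u^{2}}\, du$ by parts with $w = \sin(b u)$ and $dv = u\, e^{- 4 u^{2}}\, du$, giving $v = - \frac{e^{- 4 u^{2}}}{8}$. The boundary term vanishes and
$$\int_{-\infty}^{\infty} u \sin(b u)\, e^{- 4 u^{2}}\, du = \frac{b}{8} \int_{-\infty}^{\infty} \cos(b u)\, e^{- 4 u^{2}}\, du,$$
so $I'(b) = - \frac{b}{8}\, I(b)$.

This is a separable first-order ODE; solving with the initial condition $I(0) = \int_{-\infty}^{\infty} - e^{- 4 u^{2}}\,du = - \frac{\sqrt{\pi}}{2}$ gives
$$I(b) = - \frac{\sqrt{\pi} e^{- \frac{b^{2}}{16}}}{2}.$$

Setting $b = \frac{4}{5}$:
$$I = - \frac{\sqrt{\pi}}{2 e^{\frac{1}{25}}}.$$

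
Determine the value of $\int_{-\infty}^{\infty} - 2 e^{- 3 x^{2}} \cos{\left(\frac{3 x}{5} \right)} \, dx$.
$- \frac{2 \sqrt{3} \sqrt{\pi}}{3 e^{\frac{3}{100}}}$

Let $b$ denote the cosine frequency and define $I(b) = \int_{-\infty}^{\infty} - 2 e^{- 3 x^{2}} \cos{\left(b x \right)} \, dx$.

Differentiating under the integral sign,
$$I'(b) = \int_{-\infty}^{\infty} 2 x e^{- 3 x^{2}} \sin{\left(b x \right)} \, dx.$$

Integrate $\int_{-\infty}^{\infty} x \sin(b x)\, e^{- 3 x^{2}}\, dx$ by parts with $u = \sin(b x)$ and $dv = x\, e^{- 3 x^{2}}\, dx$, giving $v = - \frac{e^{- 3 x^{2}}}{6}$. The boundary term vanishes and
$$\int_{-\infty}^{\infty} x \sin(b x)\, e^{- 3 x^{2}}\, dx = \frac{b}{6} \int_{-\infty}^{\infty} \cos(b x)\, e^{- 3 x^{2}}\, dx,$$
so $I'(b) = - \frac{b}{6}\, I(b)$.

This is a separable first-order ODE; solving with the initial condition $I(0) = \int_{-\infty}^{\infty} - 2 e^{- 3 x^{2}}\,dx = - \frac{2 \sqrt{3} \sqrt{\pi}}{3}$ gives
$$I(b) = - \frac{2 \sqrt{3} \sqrt{\pi} e^{- \frac{b^{2}}{12}}}{3}.$$

Setting $b = \frac{3}{5}$:
$$I = - \frac{2 \sqrt{3} \sqrt{\pi}}{3 e^{\frac{3}{100}}}.$$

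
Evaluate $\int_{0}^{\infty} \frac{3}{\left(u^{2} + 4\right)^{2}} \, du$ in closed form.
$\frac{3 \pi}{32}$

Start from the standard arctangent integral
$$J(a) = \int_{0}^{\infty} \frac{3}{a^{2} + u^{2}} \, du = \frac{3 \pi}{2 a}.$$

Differentiating under the integral sign with respect to $a$,
$$\frac{dJ}{da} = \int_{0}^{\infty} - \frac{6 a}{\left(a^{2} + u^{2}\right)^{2}} \, du = - \frac{3 \pi}{2 a^{2}},$$
so $\int_{0}^{\infty} \frac{3}{\left(a^{2} + u^{2}\right)^{2}} \, du = \frac{3 \pi}{4 a^{3}}$.

Setting $a = 2$:
$$I = \frac{3 \pi}{32}.$$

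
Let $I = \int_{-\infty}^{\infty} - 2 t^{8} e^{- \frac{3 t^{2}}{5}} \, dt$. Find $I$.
$- \frac{21875 \sqrt{15} \sqrt{\pi}}{648}$

Consider the simpler parametrised integral
$$J(a) = \int_{-\infty}^{\infty} - 2 e^{- a t^{2}} \, dt = - \frac{2 \sqrt{\pi}}{\sqrt{a}}.$$

Differentiating under the integral sign brings down a factor of $(-t^2)$:
$$\frac{dJ}{da} = \int_{-\infty}^{\infty} 2 t^{2} e^{- a t^{2}} \, dt = \frac{\sqrt{\pi}}{a^{\frac{3}{2}}}.$$

Repeating $4$ times in total — each differentiation brings down another $(-t^2)$ — gives
$$\frac{d^{4}J}{da^{4}} = \int_{-\infty}^{\infty} - 2 t^{8} e^{- a t^{2}} \, dt = - \frac{105 \sqrt{\pi}}{8 a^{\frac{9}{2}}},$$
and the integrand here is exactly the target integrand, so $I = - \frac{105 \sqrt{\pi}}{8 a^{\frac{9}{2}}}$.

Setting $a = \frac{3}{5}$:
$$I = - \frac{21875 \sqrt{15} \sqrt{\pi}}{648}.$$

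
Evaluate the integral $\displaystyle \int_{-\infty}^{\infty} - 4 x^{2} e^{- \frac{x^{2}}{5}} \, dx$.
$- 10 \sqrt{5} \sqrt{\pi}$

Begin with the known integral
$$J(a) = \int_{-\infty}^{\infty} - 4 e^{- a x^{2}} \, dx = - \frac{4 \sqrt{\pi}}{\sqrt{a}}.$$

Differentiating under the integral sign brings down a factor of $(-x^2)$:
$$\frac{dJ}{da} = \int_{-\infty}^{\infty} 4 x^{2} e^{- a x^{2}} \, dx = \frac{2 \sqrt{\pi}}{a^{\frac{3}{2}}}.$$

The integral on the left is $-I$, so $I = - \frac{2 \sqrt{\pi}}{a^{\frac{3}{2}}}$.

Setting $a = \frac{1}{5}$:
$$I = - 10 \sqrt{5} \sqrt{\pi}.$$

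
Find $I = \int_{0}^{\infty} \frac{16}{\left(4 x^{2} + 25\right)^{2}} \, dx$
$\frac{2 \pi}{125}$

Begin with the known result
$$J(a) = \int_{0}^{\infty} \frac{1}{a^{2} + x^{2}} \, dx = \frac{\pi}{2 a}.$$

Differentiating under the integral sign with respect to $a$,
$$\frac{dJ}{da} = \int_{0}^{\infty} - \frac{2 a}{\left(a^{2} + x^{2}\right)^{2}} \, dx = - \frac{\pi}{2 a^{2}},$$
so $\int_{0}^{\infty} \frac{1}{\left(a^{2} + x^{2}\right)^{2}} \, dx = \frac{\pi}{4 a^{3}}$.

Setting $a = \frac{5}{2}$:
$$I = \frac{2 \pi}{125}.$$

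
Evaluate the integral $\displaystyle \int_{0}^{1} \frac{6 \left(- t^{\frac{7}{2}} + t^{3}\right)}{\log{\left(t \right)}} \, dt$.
$\log{\left(\frac{262144}{531441} \right)}$

Replace the exponent $3$ by a parameter $a$: let $I(a) = \int_{0}^{1} \frac{6 \left(- t^{\frac{7}{2}} + t^{a}\right)}{\log{\left(t \right)}} \, dt$.

Since $\dfrac{\partial}{\partial a}\,t^{a} = t^{a} \ln t$, the $\ln t$ in the denominator cancels and
$$\frac{dI}{da} = \int_{0}^{1} 6 t^{a} \, dt = 6 \left[\frac{t^{a+1}}{a+1}\right]_0^1 = \frac{6}{a + 1}.$$

Integrating with respect to $a$ gives $I(a) = \log{\left(\frac{64 \left(a + 1\right)^{6}}{531441} \right)} + C$.

At $a = \frac{7}{2}$ the integrand is identically $0$, so $I(\frac{7}{2}) = 0$. The closed form gives $0$, hence $C = 0$.

Setting $a = 3$:
$$I = \log{\left(\frac{262144}{531441} \right)}.$$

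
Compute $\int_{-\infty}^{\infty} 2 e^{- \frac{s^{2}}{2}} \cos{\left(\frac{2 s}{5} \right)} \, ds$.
$\frac{2 \sqrt{2} \sqrt{\pi}}{e^{\frac{2}{25}}}$

Treat the cosine frequency as a parameter and define $I(b) = \int_{-\infty}^{\infty} 2 e^{- \frac{s^{2}}{2}} \cos{\left(b s \right)} \, ds$.

Differentiating under the integral sign,
$$I'(b) = \int_{-\infty}^{\infty} - 2 s e^{- \frac{s^{2}}{2}} \sin{\left(b s \right)} \, ds.$$

Integrate $\int_{-\infty}^{\infty} s \sin(b s)\, e^{- \frac{s^{2}}{2}}\, ds$ by parts with $u = \sin(b s)$ and $dv = s\, e^{- \frac{s^{2}}{2}}\, ds$, giving $v = - e^{- \frac{s^{2}}{2}}$. The boundary term vanishes and
$$\int_{-\infty}^{\infty} s \sin(b s)\, e^{- \frac{s^{2}}{2}}\, ds = b \int_{-\infty}^{\infty} \cos(b s)\, e^{- \frac{s^{2}}{2}}\, ds,$$
so $I'(b) = - b\, I(b)$.

This is a separable first-order ODE; solving with the initial condition $I(0) = \int_{-\infty}^{\infty} 2 e^{- \frac{s^{2}}{2}}\,ds = 2 \sqrt{2} \sqrt{\pi}$ gives
$$I(b) = 2 \sqrt{2} \sqrt{\pi} e^{- \frac{b^{2}}{2}}.$$

Setting $b = \frac{2}{5}$:
$$I = \frac{2 \sqrt{2} \sqrt{\pi}}{e^{\frac{2}{25}}}.$$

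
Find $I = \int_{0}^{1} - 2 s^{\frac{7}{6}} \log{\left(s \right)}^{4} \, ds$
$- \frac{373248}{371293}$

Consider the simpler parametrised integral
$$J(a) = \int_{0}^{1} - 2 s^{a} \, ds = - \frac{2}{a + 1}.$$

Differentiating under the integral sign brings down a factor of $\ln s$:
$$\frac{dJ}{da} = \int_{0}^{1} - 2 s^{a} \log{\left(s \right)} \, ds = \frac{2}{\left(a + 1\right)^{2}}.$$

Repeating $4$ times in total — each differentiation brings down another $\ln s$ — gives
$$\frac{d^{4}J}{da^{4}} = \int_{0}^{1} - 2 s^{a} \log{\left(s \right)}^{4} \, ds = - \frac{48}{\left(a + 1\right)^{5}},$$
and the integrand here is exactly the target integrand, so $I = - \frac{48}{\left(a + 1\right)^{5}}$.

Setting $a = \frac{7}{6}$:
$$I = - \frac{373248}{371293}.$$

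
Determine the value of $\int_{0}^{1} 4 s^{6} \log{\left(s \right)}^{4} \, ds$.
$\frac{96}{16807}$

Begin with the known integral
$$J(a) = \int_{0}^{1} 4 s^{a} \, ds = \frac{4}{a + 1}.$$

Differentiating under the integral sign brings down a factor of $\ln s$:
$$\frac{dJ}{da} = \int_{0}^{1} 4 s^{a} \log{\left(s \right)} \, ds = - \frac{4}{\left(a + 1\right)^{2}}.$$

Repeating $4$ times in total — each differentiation brings down another $\ln s$ — gives
$$\frac{d^{4}J}{da^{4}} = \int_{0}^{1} 4 s^{a} \log{\left(s \right)}^{4} \, ds = \frac{96}{\left(a + 1\right)^{5}},$$
and the integrand here is exactly the target integrand, so $I = \frac{96}{\left(a + 1\right)^{5}}$.

Setting $a = 6$:
$$I = \frac{96}{16807}.$$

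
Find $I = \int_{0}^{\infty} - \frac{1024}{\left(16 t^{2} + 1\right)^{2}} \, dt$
$- 64 \pi$

Recall the elementary integral
$$J(a) = \int_{0}^{\infty} - \frac{4}{a^{2} + t^{2}} \, dt = - \frac{2 \pi}{a}.$$

Differentiating under the integral sign with respect to $a$,
$$\frac{dJ}{da} = \int_{0}^{\infty} \frac{8 a}{\left(a^{2} + t^{2}\right)^{2}} \, dt = \frac{2 \pi}{a^{2}},$$
so $\int_{0}^{\infty} - \frac{4}{\left(a^{2} + t^{2}\right)^{2}} \, dt = - \frac{\pi}{a^{3}}$.

Setting $a = \frac{1}{4}$:
$$I = - 64 \pi.$$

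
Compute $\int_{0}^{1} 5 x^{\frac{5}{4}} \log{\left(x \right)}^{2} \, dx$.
$\frac{640}{729}$

Begin with the known integral
$$J(a) = \int_{0}^{1} 5 x^{a} \, dx = \frac{5}{a + 1}.$$

Differentiating under the integral sign brings down a factor of $\ln x$:
$$\frac{dJ}{da} = \int_{0}^{1} 5 x^{a} \log{\left(x \right)} \, dx = - \frac{5}{\left(a + 1\right)^{2}}.$$

Repeating twice in total — each differentiation brings down another $\ln x$ — gives
$$\frac{d^{2}J}{da^{2}} = \int_{0}^{1} 5 x^{a} \log{\left(x \right)}^{2} \, dx = \frac{10}{\left(a + 1\right)^{3}},$$
and the integrand here is exactly the target integrand, so $I = \frac{10}{\left(a + 1\right)^{3}}$.

Setting $a = \frac{5}{4}$:
$$I = \frac{640}{729}.$$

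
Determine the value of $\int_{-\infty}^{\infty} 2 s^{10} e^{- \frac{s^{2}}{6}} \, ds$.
$459270 \sqrt{6} \sqrt{\pi}$

Consider the simpler parametrised integral
$$J(a) = \int_{-\infty}^{\infty} 2 e^{- a s^{2}} \, ds = \frac{2 \sqrt{\pi}}{\sqrt{a}}.$$

Differentiating under the integral sign brings down a factor of $(-s^2)$:
$$\frac{dJ}{da} = \int_{-\infty}^{\infty} - 2 s^{2} e^{- a s^{2}} \, ds = - \frac{\sqrt{\pi}}{a^{\frac{3}{2}}}.$$

Repeating $5$ times in total — each differentiation brings down another $(-s^2)$ — gives
$$\frac{d^{5}J}{da^{5}} = \int_{-\infty}^{\infty} - 2 s^{10} e^{- a s^{2}} \, ds = - \frac{945 \sqrt{\pi}}{16 a^{\frac{11}{2}}},$$
and the integrand here is $(-1)^{5}$ times the target integrand, so $I = (-1)^{5}\,\frac{d^{5}J}{da^{5}} = \frac{945 \sqrt{\pi}}{16 a^{\frac{11}{2}}}$.

Setting $a = \frac{1}{6}$:
$$I = 459270 \sqrt{6} \sqrt{\pi}.$$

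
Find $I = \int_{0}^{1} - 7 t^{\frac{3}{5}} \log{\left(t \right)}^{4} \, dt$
$- \frac{65625}{4096}$

Begin with the known integral
$$J(a) = \int_{0}^{1} - 7 t^{a} \, dt = - \frac{7}{a + 1}.$$

Differentiating under the integral sign brings down a factor of $\ln t$:
$$\frac{dJ}{da} = \int_{0}^{1} - 7 t^{a} \log{\left(t \right)} \, dt = \frac{7}{\left(a + 1\right)^{2}}.$$

Repeating $4$ times in total — each differentiation brings down another $\ln t$ — gives
$$\frac{d^{4}J}{da^{4}} = \int_{0}^{1} - 7 t^{a} \log{\left(t \right)}^{4} \, dt = - \frac{168}{\left(a + 1\right)^{5}},$$
and the integrand here is exactly the target integrand, so $I = - \frac{168}{\left(a + 1\right)^{5}}$.

Setting $a = \frac{3}{5}$:
$$I = - \frac{65625}{4096}.$$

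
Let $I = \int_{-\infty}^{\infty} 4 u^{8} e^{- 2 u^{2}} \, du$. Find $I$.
$\frac{105 \sqrt{2} \sqrt{\pi}}{128}$

Start from the elementary integral
$$J(a) = \int_{-\infty}^{\infty} 4 e^{- a u^{2}} \, du = \frac{4 \sqrt{\pi}}{\sqrt{a}}.$$

Differentiating under the integral sign brings down a factor of $(-u^2)$:
$$\frac{dJ}{da} = \int_{-\infty}^{\infty} - 4 u^{2} e^{- a u^{2}} \, du = - \frac{2 \sqrt{\pi}}{a^{\frac{3}{2}}}.$$

Repeating $4$ times in total — each differentiation brings down another $(-u^2)$ — gives
$$\frac{d^{4}J}{da^{4}} = \int_{-\infty}^{\infty} 4 u^{8} e^{- a u^{2}} \, du = \frac{105 \sqrt{\pi}}{4 a^{\frac{9}{2}}},$$
and the integrand here is exactly the target integrand, so $I = \frac{105 \sqrt{\pi}}{4 a^{\frac{9}{2}}}$.

Setting $a = 2$:
$$I = \frac{105 \sqrt{2} \sqrt{\pi}}{128}.$$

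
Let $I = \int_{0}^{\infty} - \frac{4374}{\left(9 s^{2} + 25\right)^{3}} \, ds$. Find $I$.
$- \frac{2187 \pi}{25000}$

Recall the elementary integral
$$J(a) = \int_{0}^{\infty} - \frac{6}{a^{2} + s^{2}} \, ds = - \frac{3 \pi}{a}.$$

Differentiating under the integral sign with respect to $a$,
$$\frac{dJ}{da} = \int_{0}^{\infty} \frac{12 a}{\left(a^{2} + s^{2}\right)^{2}} \, ds = \frac{3 \pi}{a^{2}},$$
so $\int_{0}^{\infty} - \frac{6}{\left(a^{2} + s^{2}\right)^{2}} \, ds = - \frac{3 \pi}{2 a^{3}}$.

Repeating — each differentiation of $1/(s^2+a^2)^j$ produces $-2ja/(s^2+a^2)^{j+1}$ — and dividing through by $-2ja$ at each step yields, after $2$ differentiations in total,
$$\int_{0}^{\infty} - \frac{6}{\left(a^{2} + s^{2}\right)^{3}} \, ds = - \frac{9 \pi}{8 a^{5}}.$$

Setting $a = \frac{5}{3}$:
$$I = - \frac{2187 \pi}{25000}.$$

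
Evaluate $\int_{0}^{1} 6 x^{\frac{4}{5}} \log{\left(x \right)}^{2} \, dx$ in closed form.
$\frac{500}{243}$

Begin with the known integral
$$J(a) = \int_{0}^{1} 6 x^{a} \, dx = \frac{6}{a + 1}.$$

Differentiating under the integral sign brings down a factor of $\ln x$:
$$\frac{dJ}{da} = \int_{0}^{1} 6 x^{a} \log{\left(x \right)} \, dx = - \frac{6}{\left(a + 1\right)^{2}}.$$

Repeating twice in total — each differentiation brings down another $\ln x$ — gives
$$\frac{d^{2}J}{da^{2}} = \int_{0}^{1} 6 x^{a} \log{\left(x \right)}^{2} \, dx = \frac{12}{\left(a + 1\right)^{3}},$$
and the integrand here is exactly the target integrand, so $I = \frac{12}{\left(a + 1\right)^{3}}$.

Setting $a = \frac{4}{5}$:
$$I = \frac{500}{243}.$$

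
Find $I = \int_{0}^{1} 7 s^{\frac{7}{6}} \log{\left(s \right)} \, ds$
$- \frac{252}{169}$

Begin with the known integral
$$J(a) = \int_{0}^{1} 7 s^{a} \, ds = \frac{7}{a + 1}.$$

Differentiating under the integral sign brings down a factor of $\ln s$:
$$\frac{dJ}{da} = \int_{0}^{1} 7 s^{a} \log{\left(s \right)} \, ds = - \frac{7}{\left(a + 1\right)^{2}}.$$

The integral on the left is $I$, so $I = - \frac{7}{\left(a + 1\right)^{2}}$.

Setting $a = \frac{7}{6}$:
$$I = - \frac{252}{169}.$$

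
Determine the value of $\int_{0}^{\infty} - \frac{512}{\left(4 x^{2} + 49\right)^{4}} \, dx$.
$- \frac{40 \pi}{823543}$

Begin with the known result
$$J(a) = \int_{0}^{\infty} - \frac{2}{a^{2} + x^{2}} \, dx = - \frac{\pi}{a}.$$

Differentiating under the integral sign with respect to $a$,
$$\frac{dJ}{da} = \int_{0}^{\infty} \frac{4 a}{\left(a^{2} + x^{2}\right)^{2}} \, dx = \frac{\pi}{a^{2}},$$
so $\int_{0}^{\infty} - \frac{2}{\left(a^{2} + x^{2}\right)^{2}} \, dx = - \frac{\pi}{2 a^{3}}$.

Repeating — each differentiation of $1/(x^2+a^2)^j$ produces $-2ja/(x^2+a^2)^{j+1}$ — and dividing through by $-2ja$ at each step yields, after $3$ differentiations in total,
$$\int_{0}^{\infty} - \frac{2}{\left(a^{2} + x^{2}\right)^{4}} \, dx = - \frac{5 \pi}{16 a^{7}}.$$

Setting $a = \frac{7}{2}$:
$$I = - \frac{40 \pi}{823543}.$$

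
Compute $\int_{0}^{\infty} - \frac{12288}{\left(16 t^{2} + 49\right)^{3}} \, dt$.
$- \frac{576 \pi}{16807}$

Begin with the known result
$$J(a) = \int_{0}^{\infty} - \frac{3}{a^{2} + t^{2}} \, dt = - \frac{3 \pi}{2 a}.$$

Differentiating under the integral sign with respect to $a$,
$$\frac{dJ}{da} = \int_{0}^{\infty} \frac{6 a}{\left(a^{2} + t^{2}\right)^{2}} \, dt = \frac{3 \pi}{2 a^{2}},$$
so $\int_{0}^{\infty} - \frac{3}{\left(a^{2} + t^{2}\right)^{2}} \, dt = - \frac{3 \pi}{4 a^{3}}$.

Repeating — each differentiation of $1/(t^2+a^2)^j$ produces $-2ja/(t^2+a^2)^{j+1}$ — and dividing through by $-2ja$ at each step yields, after $2$ differentiations in total,
$$\int_{0}^{\infty} - \frac{3}{\left(a^{2} + t^{2}\right)^{3}} \, dt = - \frac{9 \pi}{16 a^{5}}.$$

Setting $a = \frac{7}{4}$:
$$I = - \frac{576 \pi}{16807}.$$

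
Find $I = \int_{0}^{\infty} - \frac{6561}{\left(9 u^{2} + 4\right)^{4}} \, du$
$- \frac{10935 \pi}{4096}$

Recall the elementary integral
$$J(a) = \int_{0}^{\infty} - \frac{1}{a^{2} + u^{2}} \, du = - \frac{\pi}{2 a}.$$

Differentiating under the integral sign with respect to $a$,
$$\frac{dJ}{da} = \int_{0}^{\infty} \frac{2 a}{\left(a^{2} + u^{2}\right)^{2}} \, du = \frac{\pi}{2 a^{2}},$$
so $\int_{0}^{\infty} - \frac{1}{\left(a^{2} + u^{2}\right)^{2}} \, du = - \frac{\pi}{4 a^{3}}$.

Repeating — each differentiation of $1/(u^2+a^2)^j$ produces $-2ja/(u^2+a^2)^{j+1}$ — and dividing through by $-2ja$ at each step yields, after $3$ differentiations in total,
$$\int_{0}^{\infty} - \frac{1}{\left(a^{2} + u^{2}\right)^{4}} \, du = - \frac{5 \pi}{32 a^{7}}.$$

Setting $a = \frac{2}{3}$:
$$I = - \frac{10935 \pi}{4096}.$$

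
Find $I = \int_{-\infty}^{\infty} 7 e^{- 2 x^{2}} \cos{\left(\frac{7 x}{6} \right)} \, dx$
$\frac{7 \sqrt{2} \sqrt{\pi}}{2 e^{\frac{49}{288}}}$

Define $I(b) = \int_{-\infty}^{\infty} 7 e^{- 2 x^{2}} \cos{\left(b x \right)} \, dx$.

Differentiating under the integral sign,
$$I'(b) = \int_{-\infty}^{\infty} - 7 x e^{- 2 x^{2}} \sin{\left(b x \right)} \, dx.$$

Integrate $\int_{-\infty}^{\infty} x \sin(b x)\, e^{- 2 x^{2}}\, dx$ by parts with $u = \sin(b x)$ and $dv = x\, e^{- 2 x^{2}}\, dx$, giving $v = - \frac{e^{- 2 x^{2}}}{4}$. The boundary term vanishes and
$$\int_{-\infty}^{\infty} x \sin(b x)\, e^{- 2 x^{2}}\, dx = \frac{b}{4} \int_{-\infty}^{\infty} \cos(b x)\, e^{- 2 x^{2}}\, dx,$$
so $I'(b) = - \frac{b}{4}\, I(b)$.

This is a separable first-order ODE; solving with the initial condition $I(0) = \int_{-\infty}^{\infty} 7 e^{- 2 x^{2}}\,dx = \frac{7 \sqrt{2} \sqrt{\pi}}{2}$ gives
$$I(b) = \frac{7 \sqrt{2} \sqrt{\pi} e^{- \frac{b^{2}}{8}}}{2}.$$

Setting $b = \frac{7}{6}$:
$$I = \frac{7 \sqrt{2} \sqrt{\pi}}{2 e^{\frac{49}{288}}}.$$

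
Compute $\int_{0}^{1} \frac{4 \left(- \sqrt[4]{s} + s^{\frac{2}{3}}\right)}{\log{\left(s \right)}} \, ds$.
$- \log{\left(\frac{81}{256} \right)}$

Consider the one-parameter family: let $I(a) = \int_{0}^{1} \frac{4 \left(s^{\frac{2}{3}} - s^{a}\right)}{\log{\left(s \right)}} \, ds$.

Since $\dfrac{\partial}{\partial a}\,s^{a} = s^{a} \ln s$, the $\ln s$ in the denominator cancels and
$$\frac{dI}{da} = \int_{0}^{1} -4 s^{a} \, ds = -4 \left[\frac{s^{a+1}}{a+1}\right]_0^1 = - \frac{4}{a + 1}.$$

Integrating with respect to $a$ gives $I(a) = - \log{\left(\frac{81 \left(a + 1\right)^{4}}{625} \right)} + C$.

At $a = \frac{2}{3}$ the integrand is identically $0$, so $I(\frac{2}{3}) = 0$. The closed form gives $0$, hence $C = 0$.

Setting $a = \frac{1}{4}$:
$$I = - \log{\left(\frac{81}{256} \right)}.$$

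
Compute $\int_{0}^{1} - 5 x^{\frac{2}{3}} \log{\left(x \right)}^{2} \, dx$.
$- \frac{54}{25}$

Start from the elementary integral
$$J(a) = \int_{0}^{1} - 5 x^{a} \, dx = - \frac{5}{a + 1}.$$

Differentiating under the integral sign brings down a factor of $\ln x$:
$$\frac{dJ}{da} = \int_{0}^{1} - 5 x^{a} \log{\left(x \right)} \, dx = \frac{5}{\left(a + 1\right)^{2}}.$$

Repeating twice in total — each differentiation brings down another $\ln x$ — gives
$$\frac{d^{2}J}{da^{2}} = \int_{0}^{1} - 5 x^{a} \log{\left(x \right)}^{2} \, dx = - \frac{10}{\left(a + 1\right)^{3}},$$
and the integrand here is exactly the target integrand, so $I = - \frac{10}{\left(a + 1\right)^{3}}$.

Setting $a = \frac{2}{3}$:
$$I = - \frac{54}{25}.$$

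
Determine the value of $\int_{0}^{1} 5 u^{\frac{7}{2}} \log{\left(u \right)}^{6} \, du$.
$\frac{51200}{531441}$

Start from the elementary integral
$$J(a) = \int_{0}^{1} 5 u^{a} \, du = \frac{5}{a + 1}.$$

Differentiating under the integral sign brings down a factor of $\ln u$:
$$\frac{dJ}{da} = \int_{0}^{1} 5 u^{a} \log{\left(u \right)} \, du = - \frac{5}{\left(a + 1\right)^{2}}.$$

Repeating $6$ times in total — each differentiation brings down another $\ln u$ — gives
$$\frac{d^{6}J}{da^{6}} = \int_{0}^{1} 5 u^{a} \log{\left(u \right)}^{6} \, du = \frac{3600}{\left(a + 1\right)^{7}},$$
and the integrand here is exactly the target integrand, so $I = \frac{3600}{\left(a + 1\right)^{7}}$.

Setting $a = \frac{7}{2}$:
$$I = \frac{51200}{531441}.$$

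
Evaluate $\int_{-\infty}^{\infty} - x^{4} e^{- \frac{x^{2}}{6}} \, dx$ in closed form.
$- 27 \sqrt{6} \sqrt{\pi}$

Begin with the known integral
$$J(a) = \int_{-\infty}^{\infty} - e^{- a x^{2}} \, dx = - \frac{\sqrt{\pi}}{\sqrt{a}}.$$

Differentiating under the integral sign brings down a factor of $(-x^2)$:
$$\frac{dJ}{da} = \int_{-\infty}^{\infty} x^{2} e^{- a x^{2}} \, dx = \frac{\sqrt{\pi}}{2 a^{\frac{3}{2}}}.$$

Repeating twice in total — each differentiation brings down another $(-x^2)$ — gives
$$\frac{d^{2}J}{da^{2}} = \int_{-\infty}^{\infty} - x^{4} e^{- a x^{2}} \, dx = - \frac{3 \sqrt{\pi}}{4 a^{\frac{5}{2}}},$$
and the integrand here is exactly the target integrand, so $I = - \frac{3 \sqrt{\pi}}{4 a^{\frac{5}{2}}}$.

Setting $a = \frac{1}{6}$:
$$I = - 27 \sqrt{6} \sqrt{\pi}.$$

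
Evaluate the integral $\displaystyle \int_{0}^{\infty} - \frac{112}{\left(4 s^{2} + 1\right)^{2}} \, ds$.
$- 14 \pi$

Start from the standard arctangent integral
$$J(a) = \int_{0}^{\infty} - \frac{7}{a^{2} + s^{2}} \, ds = - \frac{7 \pi}{2 a}.$$

Differentiating under the integral sign with respect to $a$,
$$\frac{dJ}{da} = \int_{0}^{\infty} \frac{14 a}{\left(a^{2} + s^{2}\right)^{2}} \, ds = \frac{7 \pi}{2 a^{2}},$$
so $\int_{0}^{\infty} - \frac{7}{\left(a^{2} + s^{2}\right)^{2}} \, ds = - \frac{7 \pi}{4 a^{3}}$.

Setting $a = \frac{1}{2}$:
$$I = - 14 \pi.$$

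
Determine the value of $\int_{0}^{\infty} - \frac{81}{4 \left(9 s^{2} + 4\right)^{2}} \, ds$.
$- \frac{27 \pi}{128}$

Recall the elementary integral
$$J(a) = \int_{0}^{\infty} - \frac{1}{4 \left(a^{2} + s^{2}\right)} \, ds = - \frac{\pi}{8 a}.$$

Differentiating under the integral sign with respect to $a$,
$$\frac{dJ}{da} = \int_{0}^{\infty} \frac{a}{2 \left(a^{2} + s^{2}\right)^{2}} \, ds = \frac{\pi}{8 a^{2}},$$
so $\int_{0}^{\infty} - \frac{1}{4 \left(a^{2} + s^{2}\right)^{2}} \, ds = - \frac{\pi}{16 a^{3}}$.

Setting $a = \frac{2}{3}$:
$$I = - \frac{27 \pi}{128}.$$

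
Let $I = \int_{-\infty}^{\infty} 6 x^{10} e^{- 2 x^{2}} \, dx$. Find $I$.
$\frac{2835 \sqrt{2} \sqrt{\pi}}{1024}$

Consider the simpler parametrised integral
$$J(a) = \int_{-\infty}^{\infty} 6 e^{- a x^{2}} \, dx = \frac{6 \sqrt{\pi}}{\sqrt{a}}.$$

Differentiating under the integral sign brings down a factor of $(-x^2)$:
$$\frac{dJ}{da} = \int_{-\infty}^{\infty} - 6 x^{2} e^{- a x^{2}} \, dx = - \frac{3 \sqrt{\pi}}{a^{\frac{3}{2}}}.$$

Repeating $5$ times in total — each differentiation brings down another $(-x^2)$ — gives
$$\frac{d^{5}J}{da^{5}} = \int_{-\infty}^{\infty} - 6 x^{10} e^{- a x^{2}} \, dx = - \frac{2835 \sqrt{\pi}}{16 a^{\frac{11}{2}}},$$
and the integrand here is $(-1)^{5}$ times the target integrand, so $I = (-1)^{5}\,\frac{d^{5}J}{da^{5}} = \frac{2835 \sqrt{\pi}}{16 a^{\frac{11}{2}}}$.

Setting $a = 2$:
$$I = \frac{2835 \sqrt{2} \sqrt{\pi}}{1024}.$$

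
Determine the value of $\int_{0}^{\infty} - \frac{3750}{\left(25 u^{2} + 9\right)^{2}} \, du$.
$- \frac{125 \pi}{18}$

Begin with the known result
$$J(a) = \int_{0}^{\infty} - \frac{6}{a^{2} + u^{2}} \, du = - \frac{3 \pi}{a}.$$

Differentiating under the integral sign with respect to $a$,
$$\frac{dJ}{da} = \int_{0}^{\infty} \frac{12 a}{\left(a^{2} + u^{2}\right)^{2}} \, du = \frac{3 \pi}{a^{2}},$$
so $\int_{0}^{\infty} - \frac{6}{\left(a^{2} + u^{2}\right)^{2}} \, du = - \frac{3 \pi}{2 a^{3}}$.

Setting $a = \frac{3}{5}$:
$$I = - \frac{125 \pi}{18}.$$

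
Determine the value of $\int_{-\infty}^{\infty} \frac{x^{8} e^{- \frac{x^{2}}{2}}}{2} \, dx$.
$\frac{105 \sqrt{2} \sqrt{\pi}}{2}$

Begin with the known integral
$$J(a) = \int_{-\infty}^{\infty} \frac{e^{- a x^{2}}}{2} \, dx = \frac{\sqrt{\pi}}{2 \sqrt{a}}.$$

Differentiating under the integral sign brings down a factor of $(-x^2)$:
$$\frac{dJ}{da} = \int_{-\infty}^{\infty} - \frac{x^{2} e^{- a x^{2}}}{2} \, dx = - \frac{\sqrt{\pi}}{4 a^{\frac{3}{2}}}.$$

Repeating $4$ times in total — each differentiation brings down another $(-x^2)$ — gives
$$\frac{d^{4}J}{da^{4}} = \int_{-\infty}^{\infty} \frac{x^{8} e^{- a x^{2}}}{2} \, dx = \frac{105 \sqrt{\pi}}{32 a^{\frac{9}{2}}},$$
and the integrand here is exactly the target integrand, so $I = \frac{105 \sqrt{\pi}}{32 a^{\frac{9}{2}}}$.

Setting $a = \frac{1}{2}$:
$$I = \frac{105 \sqrt{2} \sqrt{\pi}}{2}.$$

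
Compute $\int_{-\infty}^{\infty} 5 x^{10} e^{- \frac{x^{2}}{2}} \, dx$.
$4725 \sqrt{2} \sqrt{\pi}$

Begin with the known integral
$$J(a) = \int_{-\infty}^{\infty} 5 e^{- a x^{2}} \, dx = \frac{5 \sqrt{\pi}}{\sqrt{a}}.$$

Differentiating under the integral sign brings down a factor of $(-x^2)$:
$$\frac{dJ}{da} = \int_{-\infty}^{\infty} - 5 x^{2} e^{- a x^{2}} \, dx = - \frac{5 \sqrt{\pi}}{2 a^{\frac{3}{2}}}.$$

Repeating $5$ times in total — each differentiation brings down another $(-x^2)$ — gives
$$\frac{d^{5}J}{da^{5}} = \int_{-\infty}^{\infty} - 5 x^{10} e^{- a x^{2}} \, dx = - \frac{4725 \sqrt{\pi}}{32 a^{\frac{11}{2}}},$$
and the integrand here is $(-1)^{5}$ times the target integrand, so $I = (-1)^{5}\,\frac{d^{5}J}{da^{5}} = \frac{4725 \sqrt{\pi}}{32 a^{\frac{11}{2}}}$.

Setting $a = \frac{1}{2}$:
$$I = 4725 \sqrt{2} \sqrt{\pi}.$$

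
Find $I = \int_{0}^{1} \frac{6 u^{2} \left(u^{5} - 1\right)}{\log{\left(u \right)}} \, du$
$- \log{\left(\frac{729}{262144} \right)}$

Introduce a parameter $a$ in the exponent: let $I(a) = \int_{0}^{1} \frac{6 \left(u^{7} - u^{a}\right)}{\log{\left(u \right)}} \, du$.

Since $\dfrac{\partial}{\partial a}\,u^{a} = u^{a} \ln u$, the $\ln u$ in the denominator cancels and
$$\frac{dI}{da} = \int_{0}^{1} -6 u^{a} \, du = -6 \left[\frac{u^{a+1}}{a+1}\right]_0^1 = - \frac{6}{a + 1}.$$

Integrating with respect to $a$ gives $I(a) = - \log{\left(\frac{\left(a + 1\right)^{6}}{262144} \right)} + C$.

At $a = 7$ the integrand is identically $0$, so $I(7) = 0$. The closed form gives $0$, hence $C = 0$.

Setting $a = 2$:
$$I = - \log{\left(\frac{729}{262144} \right)}.$$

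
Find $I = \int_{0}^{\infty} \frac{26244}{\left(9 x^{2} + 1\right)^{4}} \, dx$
$\frac{10935 \pi}{8}$

Begin with the known result
$$J(a) = \int_{0}^{\infty} \frac{4}{a^{2} + x^{2}} \, dx = \frac{2 \pi}{a}.$$

Differentiating under the integral sign with respect to $a$,
$$\frac{dJ}{da} = \int_{0}^{\infty} - \frac{8 a}{\left(a^{2} + x^{2}\right)^{2}} \, dx = - \frac{2 \pi}{a^{2}},$$
so $\int_{0}^{\infty} \frac{4}{\left(a^{2} + x^{2}\right)^{2}} \, dx = \frac{\pi}{a^{3}}$.

Repeating — each differentiation of $1/(x^2+a^2)^j$ produces $-2ja/(x^2+a^2)^{j+1}$ — and dividing through by $-2ja$ at each step yields, after $3$ differentiations in total,
$$\int_{0}^{\infty} \frac{4}{\left(a^{2} + x^{2}\right)^{4}} \, dx = \frac{5 \pi}{8 a^{7}}.$$

Setting $a = \frac{1}{3}$:
$$I = \frac{10935 \pi}{8}.$$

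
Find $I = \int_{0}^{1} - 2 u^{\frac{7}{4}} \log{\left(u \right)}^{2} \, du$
$- \frac{256}{1331}$

Begin with the known integral
$$J(a) = \int_{0}^{1} - 2 u^{a} \, du = - \frac{2}{a + 1}.$$

Differentiating under the integral sign brings down a factor of $\ln u$:
$$\frac{dJ}{da} = \int_{0}^{1} - 2 u^{a} \log{\left(u \right)} \, du = \frac{2}{\left(a + 1\right)^{2}}.$$

Repeating twice in total — each differentiation brings down another $\ln u$ — gives
$$\frac{d^{2}J}{da^{2}} = \int_{0}^{1} - 2 u^{a} \log{\left(u \right)}^{2} \, du = - \frac{4}{\left(a + 1\right)^{3}},$$
and the integrand here is exactly the target integrand, so $I = - \frac{4}{\left(a + 1\right)^{3}}$.

Setting $a = \frac{7}{4}$:
$$I = - \frac{256}{1331}.$$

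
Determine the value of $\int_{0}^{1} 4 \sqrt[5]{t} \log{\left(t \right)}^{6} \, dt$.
$\frac{390625}{486}$

Begin with the known integral
$$J(a) = \int_{0}^{1} 4 t^{a} \, dt = \frac{4}{a + 1}.$$

Differentiating under the integral sign brings down a factor of $\ln t$:
$$\frac{dJ}{da} = \int_{0}^{1} 4 t^{a} \log{\left(t \right)} \, dt = - \frac{4}{\left(a + 1\right)^{2}}.$$

Repeating $6$ times in total — each differentiation brings down another $\ln t$ — gives
$$\frac{d^{6}J}{da^{6}} = \int_{0}^{1} 4 t^{a} \log{\left(t \right)}^{6} \, dt = \frac{2880}{\left(a + 1\right)^{7}},$$
and the integrand here is exactly the target integrand, so $I = \frac{2880}{\left(a + 1\right)^{7}}$.

Setting $a = \frac{1}{5}$:
$$I = \frac{390625}{486}.$$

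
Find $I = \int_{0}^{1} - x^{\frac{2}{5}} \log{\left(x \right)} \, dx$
$\frac{25}{49}$

Start from the elementary integral
$$J(a) = \int_{0}^{1} - x^{a} \, dx = - \frac{1}{a + 1}.$$

Differentiating under the integral sign brings down a factor of $\ln x$:
$$\frac{dJ}{da} = \int_{0}^{1} - x^{a} \log{\left(x \right)} \, dx = \frac{1}{\left(a + 1\right)^{2}}.$$

The integral on the left is $I$, so $I = \frac{1}{\left(a + 1\right)^{2}}$.

Setting $a = \frac{2}{5}$:
$$I = \frac{25}{49}.$$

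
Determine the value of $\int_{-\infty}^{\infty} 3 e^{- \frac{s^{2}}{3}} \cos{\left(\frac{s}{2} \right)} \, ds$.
$\frac{3 \sqrt{3} \sqrt{\pi}}{e^{\frac{3}{16}}}$

Define $I(b) = \int_{-\infty}^{\infty} 3 e^{- \frac{s^{2}}{3}} \cos{\left(b s \right)} \, ds$.

Differentiating under the integral sign,
$$I'(b) = \int_{-\infty}^{\infty} - 3 s e^{- \frac{s^{2}}{3}} \sin{\left(b s \right)} \, ds.$$

Integrate $\int_{-\infty}^{\infty} s \sin(b s)\, e^{- \frac{s^{2}}{3}}\, ds$ by parts with $u = \sin(b s)$ and $dv = s\, e^{- \frac{s^{2}}{3}}\, ds$, giving $v = - \frac{3 e^{- \frac{s^{2}}{3}}}{2}$. The boundary term vanishes and
$$\int_{-\infty}^{\infty} s \sin(b s)\, e^{- \frac{s^{2}}{3}}\, ds = \frac{3 b}{2} \int_{-\infty}^{\infty} \cos(b s)\, e^{- \frac{s^{2}}{3}}\, ds,$$
so $I'(b) = - \frac{3 b}{2}\, I(b)$.

This is a separable first-order ODE; solving with the initial condition $I(0) = \int_{-\infty}^{\infty} 3 e^{- \frac{s^{2}}{3}}\,ds = 3 \sqrt{3} \sqrt{\pi}$ gives
$$I(b) = 3 \sqrt{3} \sqrt{\pi} e^{- \frac{3 b^{2}}{4}}.$$

Setting $b = \frac{1}{2}$:
$$I = \frac{3 \sqrt{3} \sqrt{\pi}}{e^{\frac{3}{16}}}.$$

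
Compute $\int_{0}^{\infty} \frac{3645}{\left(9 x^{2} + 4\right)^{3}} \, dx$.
$\frac{3645 \pi}{512}$

Recall the elementary integral
$$J(a) = \int_{0}^{\infty} \frac{5}{a^{2} + x^{2}} \, dx = \frac{5 \pi}{2 a}.$$

Differentiating under the integral sign with respect to $a$,
$$\frac{dJ}{da} = \int_{0}^{\infty} - \frac{10 a}{\left(a^{2} + x^{2}\right)^{2}} \, dx = - \frac{5 \pi}{2 a^{2}},$$
so $\int_{0}^{\infty} \frac{5}{\left(a^{2} + x^{2}\right)^{2}} \, dx = \frac{5 \pi}{4 a^{3}}$.

Repeating — each differentiation of $1/(x^2+a^2)^j$ produces $-2ja/(x^2+a^2)^{j+1}$ — and dividing through by $-2ja$ at each step yields, after $2$ differentiations in total,
$$\int_{0}^{\infty} \frac{5}{\left(a^{2} + x^{2}\right)^{3}} \, dx = \frac{15 \pi}{16 a^{5}}.$$

Setting $a = \frac{2}{3}$:
$$I = \frac{3645 \pi}{512}.$$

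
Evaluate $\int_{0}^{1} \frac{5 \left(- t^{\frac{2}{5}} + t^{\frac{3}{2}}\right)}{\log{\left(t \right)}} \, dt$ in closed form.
$- \log{\left(\frac{537824}{9765625} \right)}$

Replace the exponent $\frac{2}{5}$ by a parameter $a$: let $I(a) = \int_{0}^{1} \frac{5 \left(t^{\frac{3}{2}} - t^{a}\right)}{\log{\left(t \right)}} \, dt$.

Since $\dfrac{\partial}{\partial a}\,t^{a} = t^{a} \ln t$, the $\ln t$ in the denominator cancels and
$$\frac{dI}{da} = \int_{0}^{1} -5 t^{a} \, dt = -5 \left[\frac{t^{a+1}}{a+1}\right]_0^1 = - \frac{5}{a + 1}.$$

Integrating with respect to $a$ gives $I(a) = - \log{\left(\frac{32 \left(a + 1\right)^{5}}{3125} \right)} + C$.

At $a = \frac{3}{2}$ the integrand is identically $0$, so $I(\frac{3}{2}) = 0$. The closed form gives $0$, hence $C = 0$.

Setting $a = \frac{2}{5}$:
$$I = - \log{\left(\frac{537824}{9765625} \right)}.$$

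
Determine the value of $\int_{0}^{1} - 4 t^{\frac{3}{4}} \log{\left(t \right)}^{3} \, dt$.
$\frac{6144}{2401}$

Begin with the known integral
$$J(a) = \int_{0}^{1} - 4 t^{a} \, dt = - \frac{4}{a + 1}.$$

Differentiating under the integral sign brings down a factor of $\ln t$:
$$\frac{dJ}{da} = \int_{0}^{1} - 4 t^{a} \log{\left(t \right)} \, dt = \frac{4}{\left(a + 1\right)^{2}}.$$

Repeating $3$ times in total — each differentiation brings down another $\ln t$ — gives
$$\frac{d^{3}J}{da^{3}} = \int_{0}^{1} - 4 t^{a} \log{\left(t \right)}^{3} \, dt = \frac{24}{\left(a + 1\right)^{4}},$$
and the integrand here is exactly the target integrand, so $I = \frac{24}{\left(a + 1\right)^{4}}$.

Setting $a = \frac{3}{4}$:
$$I = \frac{6144}{2401}.$$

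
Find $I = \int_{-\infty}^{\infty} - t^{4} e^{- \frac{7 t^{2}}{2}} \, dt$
$- \frac{3 \sqrt{14} \sqrt{\pi}}{343}$

Begin with the known integral
$$J(a) = \int_{-\infty}^{\infty} - e^{- a t^{2}} \, dt = - \frac{\sqrt{\pi}}{\sqrt{a}}.$$

Differentiating under the integral sign brings down a factor of $(-t^2)$:
$$\frac{dJ}{da} = \int_{-\infty}^{\infty} t^{2} e^{- a t^{2}} \, dt = \frac{\sqrt{\pi}}{2 a^{\frac{3}{2}}}.$$

Repeating twice in total — each differentiation brings down another $(-t^2)$ — gives
$$\frac{d^{2}J}{da^{2}} = \int_{-\infty}^{\infty} - t^{4} e^{- a t^{2}} \, dt = - \frac{3 \sqrt{\pi}}{4 a^{\frac{5}{2}}},$$
and the integrand here is exactly the target integrand, so $I = - \frac{3 \sqrt{\pi}}{4 a^{\frac{5}{2}}}$.

Setting $a = \frac{7}{2}$:
$$I = - \frac{3 \sqrt{14} \sqrt{\pi}}{343}.$$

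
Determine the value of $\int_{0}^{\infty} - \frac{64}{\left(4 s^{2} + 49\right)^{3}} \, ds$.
$- \frac{6 \pi}{16807}$

Recall the elementary integral
$$J(a) = \int_{0}^{\infty} - \frac{1}{a^{2} + s^{2}} \, ds = - \frac{\pi}{2 a}.$$

Differentiating under the integral sign with respect to $a$,
$$\frac{dJ}{da} = \int_{0}^{\infty} \frac{2 a}{\left(a^{2} + s^{2}\right)^{2}} \, ds = \frac{\pi}{2 a^{2}},$$
so $\int_{0}^{\infty} - \frac{1}{\left(a^{2} + s^{2}\right)^{2}} \, ds = - \frac{\pi}{4 a^{3}}$.

Repeating — each differentiation of $1/(s^2+a^2)^j$ produces $-2ja/(s^2+a^2)^{j+1}$ — and dividing through by $-2ja$ at each step yields, after $2$ differentiations in total,
$$\int_{0}^{\infty} - \frac{1}{\left(a^{2} + s^{2}\right)^{3}} \, ds = - \frac{3 \pi}{16 a^{5}}.$$

Setting $a = \frac{7}{2}$:
$$I = - \frac{6 \pi}{16807}.$$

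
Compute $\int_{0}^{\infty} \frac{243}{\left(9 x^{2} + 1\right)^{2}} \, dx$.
$\frac{81 \pi}{4}$

Start from the standard arctangent integral
$$J(a) = \int_{0}^{\infty} \frac{3}{a^{2} + x^{2}} \, dx = \frac{3 \pi}{2 a}.$$

Differentiating under the integral sign with respect to $a$,
$$\frac{dJ}{da} = \int_{0}^{\infty} - \frac{6 a}{\left(a^{2} + x^{2}\right)^{2}} \, dx = - \frac{3 \pi}{2 a^{2}},$$
so $\int_{0}^{\infty} \frac{3}{\left(a^{2} + x^{2}\right)^{2}} \, dx = \frac{3 \pi}{4 a^{3}}$.

Setting $a = \frac{1}{3}$:
$$I = \frac{81 \pi}{4}.$$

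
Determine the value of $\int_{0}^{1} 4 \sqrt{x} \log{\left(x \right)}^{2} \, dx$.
$\frac{64}{27}$

Consider the simpler parametrised integral
$$J(a) = \int_{0}^{1} 4 x^{a} \, dx = \frac{4}{a + 1}.$$

Differentiating under the integral sign brings down a factor of $\ln x$:
$$\frac{dJ}{da} = \int_{0}^{1} 4 x^{a} \log{\left(x \right)} \, dx = - \frac{4}{\left(a + 1\right)^{2}}.$$

Repeating twice in total — each differentiation brings down another $\ln x$ — gives
$$\frac{d^{2}J}{da^{2}} = \int_{0}^{1} 4 x^{a} \log{\left(x \right)}^{2} \, dx = \frac{8}{\left(a + 1\right)^{3}},$$
and the integrand here is exactly the target integrand, so $I = \frac{8}{\left(a + 1\right)^{3}}$.

Setting $a = \frac{1}{2}$:
$$I = \frac{64}{27}.$$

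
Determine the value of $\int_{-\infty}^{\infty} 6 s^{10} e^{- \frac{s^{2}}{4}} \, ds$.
$362880 \sqrt{\pi}$

Start from the elementary integral
$$J(a) = \int_{-\infty}^{\infty} 6 e^{- a s^{2}} \, ds = \frac{6 \sqrt{\pi}}{\sqrt{a}}.$$

Differentiating under the integral sign brings down a factor of $(-s^2)$:
$$\frac{dJ}{da} = \int_{-\infty}^{\infty} - 6 s^{2} e^{- a s^{2}} \, ds = - \frac{3 \sqrt{\pi}}{a^{\frac{3}{2}}}.$$

Repeating $5$ times in total — each differentiation brings down another $(-s^2)$ — gives
$$\frac{d^{5}J}{da^{5}} = \int_{-\infty}^{\infty} - 6 s^{10} e^{- a s^{2}} \, ds = - \frac{2835 \sqrt{\pi}}{16 a^{\frac{11}{2}}},$$
and the integrand here is $(-1)^{5}$ times the target integrand, so $I = (-1)^{5}\,\frac{d^{5}J}{da^{5}} = \frac{2835 \sqrt{\pi}}{16 a^{\frac{11}{2}}}$.

Setting $a = \frac{1}{4}$:
$$I = 362880 \sqrt{\pi}.$$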